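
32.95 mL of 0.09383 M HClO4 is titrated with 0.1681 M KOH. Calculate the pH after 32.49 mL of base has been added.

n(acid) = 0.09383 x 0.03295 = 0.003092 mol; n(KOH) added = 0.1681 x 0.03249 = 0.005462 mol.
Base is in excess by 0.005462 - 0.003092 = 0.002370 mol in a total volume of 0.06544 L.
[OH^-] = 0.002370/0.06544 = 0.03621 M, so pOH = 1.44 and pH = 14.00 - 1.44 = 12.56.

12.56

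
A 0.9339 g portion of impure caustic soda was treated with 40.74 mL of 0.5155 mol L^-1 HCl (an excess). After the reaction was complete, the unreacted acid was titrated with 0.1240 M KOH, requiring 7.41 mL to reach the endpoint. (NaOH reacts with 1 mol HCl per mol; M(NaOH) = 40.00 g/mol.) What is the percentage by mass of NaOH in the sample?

Total n(HCl) added = 0.5155 x 0.04074 = 0.02100 mol.
n(KOH) used = 0.1240 x 0.007410 = 0.0009188 mol, which equals the excess n(HCl).
So n(HCl) consumed by the sample = 0.02100 - 0.0009188 = 0.02008 mol.
n(NaOH) = 0.02008 / 1 = 0.02008 mol.
mass NaOH = 0.02008 x 40.00 = 0.8033 g, so %NaOH = 0.8033/0.9339 x 100 = 86.0%.

86.0%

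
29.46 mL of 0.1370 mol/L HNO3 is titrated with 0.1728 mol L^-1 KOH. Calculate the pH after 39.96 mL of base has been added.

n(acid) = 0.1370 x 0.02946 = 0.004036 mol; n(KOH) added = 0.1728 x 0.03996 = 0.006905 mol.
Base is in excess by 0.006905 - 0.004036 = 0.002869 mol in a total volume of 0.06942 L.
[OH^-] = 0.002869/0.06942 = 0.04133 M, so pOH = 1.38 and pH = 14.00 - 1.38 = 12.62.

12.62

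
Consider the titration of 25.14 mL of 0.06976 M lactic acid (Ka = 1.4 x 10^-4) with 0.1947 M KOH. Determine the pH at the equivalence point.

8.28

n(HC3H5O3) = 0.06976 x 0.02514 = 0.001754 mol; V(KOH) at equivalence = 0.001754/0.1947 = 0.009008 L.
At equivalence all the acid is converted to C3H5O3-; total volume = 0.02514 + 0.009008 = 0.03415 L, so [C3H5O3-] = 0.001754/0.03415 = 0.05136 M.
Kb = Kw/Ka = 1.0e-14 / 1.4 x 10^-4 = 7.14e-11.
[OH^-] = sqrt(Kb x [C3H5O3-]) = sqrt(7.14e-11 x 0.05136) = 1.92e-6 M.
pOH = 5.72, so pH = 14.00 - 5.72 = 8.28.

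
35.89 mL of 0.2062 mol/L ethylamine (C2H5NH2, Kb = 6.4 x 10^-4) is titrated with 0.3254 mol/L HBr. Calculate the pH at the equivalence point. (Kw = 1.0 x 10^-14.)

n(C2H5NH2) = 0.2062 x 0.03589 = 0.007401 mol; V(HBr) at equivalence = 0.007401/0.3254 = 0.02274 L.
At equivalence the base is fully converted to C2H5NH3+; total volume = 0.05863 L, so [C2H5NH3+] = 0.007401/0.05863 = 0.1262 M.
Ka(C2H5NH3+) = Kw/Kb = 1.0e-14 / 6.4 x 10^-4 = 1.56e-11.
[H^+] = sqrt(Ka x [C2H5NH3+]) = sqrt(1.56e-11 x 0.1262) = 1.40e-6 M.
pH = -log(1.40e-6) = 5.85.

5.85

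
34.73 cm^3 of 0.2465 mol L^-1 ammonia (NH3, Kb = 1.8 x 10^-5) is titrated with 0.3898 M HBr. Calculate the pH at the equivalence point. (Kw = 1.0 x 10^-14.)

n(NH3) = 0.2465 x 0.03473 = 0.008561 mol; V(HBr) at equivalence = 0.008561/0.3898 = 0.02196 L.
At equivalence the base is fully converted to NH4+; total volume = 0.05669 L, so [NH4+] = 0.008561/0.05669 = 0.1510 M.
Ka(NH4+) = Kw/Kb = 1.0e-14 / 1.8 x 10^-5 = 5.56e-10.
[H^+] = sqrt(Ka x [NH4+]) = sqrt(5.56e-10 x 0.1510) = 9.16e-6 M.
pH = -log(9.16e-6) = 5.04.

5.04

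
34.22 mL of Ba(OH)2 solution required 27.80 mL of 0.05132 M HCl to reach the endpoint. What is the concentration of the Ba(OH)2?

n(HCl) delivered = 0.05132 x 0.02780 = 0.001427 mol.
The reaction is 1 Ba(OH)2 + 2 HCl, so n(Ba(OH)2) = 0.001427 x 1/2 = 0.0007133 mol.
[Ba(OH)2] = 0.0007133 mol / 0.03422 L = 0.0208 M.

0.0208 M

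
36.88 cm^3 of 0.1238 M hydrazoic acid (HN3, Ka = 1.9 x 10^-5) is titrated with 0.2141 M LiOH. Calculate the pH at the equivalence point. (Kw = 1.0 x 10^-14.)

n(HN3) = 0.1238 x 0.03688 = 0.004566 mol; V(LiOH) at equivalence = 0.004566/0.2141 = 0.02133 L.
At equivalence all the acid is converted to N3-; total volume = 0.03688 + 0.02133 = 0.05821 L, so [N3-] = 0.004566/0.05821 = 0.07844 M.
Kb = Kw/Ka = 1.0e-14 / 1.9 x 10^-5 = 5.26e-10.
[OH^-] = sqrt(Kb x [N3-]) = sqrt(5.26e-10 x 0.07844) = 6.43e-6 M.
pOH = 5.19, so pH = 14.00 - 5.19 = 8.81.

8.81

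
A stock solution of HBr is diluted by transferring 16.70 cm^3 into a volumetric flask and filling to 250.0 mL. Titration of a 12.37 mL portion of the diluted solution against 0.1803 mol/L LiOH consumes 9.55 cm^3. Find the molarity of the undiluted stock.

2.08 M

n(LiOH) = 0.1803 x 0.009550 = 0.001722 mol.
n(HBr) in the aliquot = 0.001722 mol.
[diluted HBr] = 0.001722 / 0.01237 = 0.1392 M.
Dilution factor = 250.0/16.70 = 14.97, so [stock] = 0.1392 x 14.97 = 2.08 M.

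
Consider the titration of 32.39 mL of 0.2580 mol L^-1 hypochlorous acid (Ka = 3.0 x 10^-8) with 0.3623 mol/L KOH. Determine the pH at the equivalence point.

10.35

n(HClO) = 0.2580 x 0.03239 = 0.008357 mol; V(KOH) at equivalence = 0.008357/0.3623 = 0.02307 L.
At equivalence all the acid is converted to ClO-; total volume = 0.03239 + 0.02307 = 0.05546 L, so [ClO-] = 0.008357/0.05546 = 0.1507 M.
Kb = Kw/Ka = 1.0e-14 / 3.0 x 10^-8 = 3.33e-7.
[OH^-] = sqrt(Kb x [ClO-]) = sqrt(3.33e-7 x 0.1507) = 0.000224 M.
pOH = 3.65, so pH = 14.00 - 3.65 = 10.35.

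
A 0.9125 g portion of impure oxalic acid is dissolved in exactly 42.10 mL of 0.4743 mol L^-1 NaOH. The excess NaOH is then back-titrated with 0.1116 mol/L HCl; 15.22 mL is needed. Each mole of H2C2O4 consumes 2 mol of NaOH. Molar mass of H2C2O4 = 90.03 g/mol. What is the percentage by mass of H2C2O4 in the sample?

90.1%

Total n(NaOH) added = 0.4743 x 0.04210 = 0.01997 mol.
n(HCl) used = 0.1116 x 0.01522 = 0.001699 mol, which equals the excess n(NaOH).
So n(NaOH) consumed by the sample = 0.01997 - 0.001699 = 0.01827 mol.
n(H2C2O4) = 0.01827 / 2 = 0.009135 mol.
mass H2C2O4 = 0.009135 x 90.03 = 0.8224 g, so %H2C2O4 = 0.8224/0.9125 x 100 = 90.1%.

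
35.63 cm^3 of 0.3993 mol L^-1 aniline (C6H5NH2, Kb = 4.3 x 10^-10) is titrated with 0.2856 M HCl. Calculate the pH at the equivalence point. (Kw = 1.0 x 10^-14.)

2.71

n(C6H5NH2) = 0.3993 x 0.03563 = 0.01423 mol; V(HCl) at equivalence = 0.01423/0.2856 = 0.04981 L.
At equivalence the base is fully converted to C6H5NH3+; total volume = 0.08544 L, so [C6H5NH3+] = 0.01423/0.08544 = 0.1665 M.
Ka(C6H5NH3+) = Kw/Kb = 1.0e-14 / 4.3 x 10^-10 = 2.33e-5.
[H^+] = sqrt(Ka x [C6H5NH3+]) = sqrt(2.33e-5 x 0.1665) = 0.00197 M.
pH = -log(0.00197) = 2.71.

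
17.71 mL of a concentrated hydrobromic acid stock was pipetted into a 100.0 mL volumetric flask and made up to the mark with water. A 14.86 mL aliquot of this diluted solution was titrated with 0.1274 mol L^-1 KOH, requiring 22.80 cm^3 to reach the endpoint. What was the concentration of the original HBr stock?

1.10 M

n(KOH) = 0.1274 x 0.02280 = 0.002905 mol.
n(HBr) in the aliquot = 0.002905 mol.
[diluted HBr] = 0.002905 / 0.01486 = 0.1955 M.
Dilution factor = 100.0/17.71 = 5.647, so [stock] = 0.1955 x 5.647 = 1.10 M.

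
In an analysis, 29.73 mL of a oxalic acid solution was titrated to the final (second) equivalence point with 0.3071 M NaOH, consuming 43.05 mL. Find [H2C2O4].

n(NaOH) = 0.3071 x 0.04305 = 0.01322 mol.
At the final (second) equivalence point, 2 mol OH^- react per mol H2C2O4, so n(H2C2O4) = 0.01322 / 2 = 0.006610 mol.
[H2C2O4] = 0.006610 / 0.02973 L = 0.222 M.

0.222 M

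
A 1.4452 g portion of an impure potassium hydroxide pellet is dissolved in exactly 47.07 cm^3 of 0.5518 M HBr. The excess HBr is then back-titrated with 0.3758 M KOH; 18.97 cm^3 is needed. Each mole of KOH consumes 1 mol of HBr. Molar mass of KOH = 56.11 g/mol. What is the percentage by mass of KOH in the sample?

Total n(HBr) added = 0.5518 x 0.04707 = 0.02597 mol.
n(KOH) used = 0.3758 x 0.01897 = 0.007129 mol, which equals the excess n(HBr).
So n(HBr) consumed by the sample = 0.02597 - 0.007129 = 0.01884 mol.
n(KOH) = 0.01884 / 1 = 0.01884 mol.
mass KOH = 0.01884 x 56.11 = 1.057 g, so %KOH = 1.057/1.4452 x 100 = 73.2%.

73.2%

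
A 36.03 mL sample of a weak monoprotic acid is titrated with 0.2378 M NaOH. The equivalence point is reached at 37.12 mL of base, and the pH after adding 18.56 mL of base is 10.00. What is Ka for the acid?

18.56 mL is half of the equivalence volume, so this is the half-equivalence point where [HA] = [A^-].
At half-equivalence pH = pKa, so pKa = 10.00.
Ka = 10^(-10.00) = 1.0 x 10^-10.

1.0 x 10^-10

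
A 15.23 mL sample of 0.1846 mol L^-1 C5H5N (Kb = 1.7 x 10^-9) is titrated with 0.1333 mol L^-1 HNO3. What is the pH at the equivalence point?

3.17

n(C5H5N) = 0.1846 x 0.01523 = 0.002811 mol; V(HNO3) at equivalence = 0.002811/0.1333 = 0.02109 L.
At equivalence the base is fully converted to C5H5NH+; total volume = 0.03632 L, so [C5H5NH+] = 0.002811/0.03632 = 0.07741 M.
Ka(C5H5NH+) = Kw/Kb = 1.0e-14 / 1.7 x 10^-9 = 5.88e-6.
[H^+] = sqrt(Ka x [C5H5NH+]) = sqrt(5.88e-6 x 0.07741) = 0.000675 M.
pH = -log(0.000675) = 3.17.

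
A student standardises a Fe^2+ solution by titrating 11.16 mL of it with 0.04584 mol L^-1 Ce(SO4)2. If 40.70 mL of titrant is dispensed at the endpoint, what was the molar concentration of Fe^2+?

0.167 M

n(Ce(SO4)2) = 0.04584 x 0.04070 = 0.001866 mol.
From the balanced equation, 1 mol Ce(SO4)2 reacts with 1 mol Fe^2+, so n(Fe^2+) = 0.001866 x 1/1 = 0.001866 mol.
[Fe^2+] = 0.001866 / 0.01116 L = 0.167 M.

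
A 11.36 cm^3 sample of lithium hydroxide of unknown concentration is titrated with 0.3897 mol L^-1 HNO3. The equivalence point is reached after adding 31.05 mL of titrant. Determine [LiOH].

1.07 M

n(HNO3) delivered = 0.3897 x 0.03105 = 0.01210 mol.
For a 1:1 reaction, n(LiOH) = 0.01210 mol.
[LiOH] = 0.01210 mol / 0.01136 L = 1.07 M.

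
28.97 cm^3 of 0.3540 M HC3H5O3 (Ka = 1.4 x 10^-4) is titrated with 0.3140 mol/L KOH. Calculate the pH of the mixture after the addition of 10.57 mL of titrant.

3.53

Initial n(HC3H5O3) = 0.3540 x 0.02897 = 0.01026 mol.
n(KOH) added = 0.3140 x 0.01057 = 0.003319 mol, converting that many moles of HC3H5O3 to C3H5O3-.
Remaining n(HC3H5O3) = 0.006936 mol; n(C3H5O3-) = 0.003319 mol.
By Henderson-Hasselbalch, pH = pKa + log([A^-]/[HA]) = 3.85 + log(0.003319/0.006936) = 3.85 + (-0.32) = 3.53.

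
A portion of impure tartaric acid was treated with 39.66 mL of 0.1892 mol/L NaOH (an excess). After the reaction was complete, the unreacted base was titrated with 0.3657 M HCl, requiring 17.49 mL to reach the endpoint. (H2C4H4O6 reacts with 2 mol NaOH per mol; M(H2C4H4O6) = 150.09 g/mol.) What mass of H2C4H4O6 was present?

Total n(NaOH) added = 0.1892 x 0.03966 = 0.007504 mol.
n(HCl) used = 0.3657 x 0.01749 = 0.006396 mol, which equals the excess n(NaOH).
So n(NaOH) consumed by the sample = 0.007504 - 0.006396 = 0.001108 mol.
n(H2C4H4O6) = 0.001108 / 2 = 0.0005538 mol.
mass = 0.0005538 mol x 150.09 g/mol = 0.0831 g.

0.0831 g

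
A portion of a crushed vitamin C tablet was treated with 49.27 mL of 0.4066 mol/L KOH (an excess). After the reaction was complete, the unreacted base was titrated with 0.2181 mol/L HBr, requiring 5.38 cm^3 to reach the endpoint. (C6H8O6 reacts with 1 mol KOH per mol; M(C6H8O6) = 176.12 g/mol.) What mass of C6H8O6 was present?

3.32 g

Total n(KOH) added = 0.4066 x 0.04927 = 0.02003 mol.
n(HBr) used = 0.2181 x 0.005380 = 0.001173 mol, which equals the excess n(KOH).
So n(KOH) consumed by the sample = 0.02003 - 0.001173 = 0.01886 mol.
n(C6H8O6) = 0.01886 / 1 = 0.01886 mol.
mass = 0.01886 mol x 176.12 g/mol = 3.32 g.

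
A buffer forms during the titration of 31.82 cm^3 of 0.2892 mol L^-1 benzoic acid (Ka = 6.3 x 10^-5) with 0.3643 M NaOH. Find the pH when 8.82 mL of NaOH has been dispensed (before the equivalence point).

Initial n(C6H5COOH) = 0.2892 x 0.03182 = 0.009202 mol.
n(NaOH) added = 0.3643 x 0.008820 = 0.003213 mol, converting that many moles of C6H5COOH to C6H5COO-.
Remaining n(C6H5COOH) = 0.005989 mol; n(C6H5COO-) = 0.003213 mol.
By Henderson-Hasselbalch, pH = pKa + log([A^-]/[HA]) = 4.20 + log(0.003213/0.005989) = 4.20 + (-0.27) = 3.93.

3.93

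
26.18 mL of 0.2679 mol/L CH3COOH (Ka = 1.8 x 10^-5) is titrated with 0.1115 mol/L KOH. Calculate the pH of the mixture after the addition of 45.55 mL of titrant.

Initial n(CH3COOH) = 0.2679 x 0.02618 = 0.007014 mol.
n(KOH) added = 0.1115 x 0.04555 = 0.005079 mol, converting that many moles of CH3COOH to CH3COO-.
Remaining n(CH3COOH) = 0.001935 mol; n(CH3COO-) = 0.005079 mol.
By Henderson-Hasselbalch, pH = pKa + log([A^-]/[HA]) = 4.74 + log(0.005079/0.001935) = 4.74 + (+0.42) = 5.16.

5.16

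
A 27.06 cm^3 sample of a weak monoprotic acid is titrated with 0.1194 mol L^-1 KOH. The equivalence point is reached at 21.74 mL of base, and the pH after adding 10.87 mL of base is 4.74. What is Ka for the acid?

1.8 x 10^-5

10.87 mL is half of the equivalence volume, so this is the half-equivalence point where [HA] = [A^-].
At half-equivalence pH = pKa, so pKa = 4.74.
Ka = 10^(-4.74) = 1.8 x 10^-5.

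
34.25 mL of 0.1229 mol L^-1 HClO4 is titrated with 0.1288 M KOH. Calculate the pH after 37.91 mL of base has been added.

11.97

n(acid) = 0.1229 x 0.03425 = 0.004209 mol; n(KOH) added = 0.1288 x 0.03791 = 0.004883 mol.
Base is in excess by 0.004883 - 0.004209 = 0.0006735 mol in a total volume of 0.07216 L.
[OH^-] = 0.0006735/0.07216 = 0.009333 M, so pOH = 2.03 and pH = 14.00 - 2.03 = 11.97.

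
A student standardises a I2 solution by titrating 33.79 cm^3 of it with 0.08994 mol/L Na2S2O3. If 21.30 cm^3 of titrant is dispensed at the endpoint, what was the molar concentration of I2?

n(Na2S2O3) = 0.08994 x 0.02130 = 0.001916 mol.
From the balanced equation, 2 mol Na2S2O3 reacts with 1 mol I2, so n(I2) = 0.001916 x 1/2 = 0.0009579 mol.
[I2] = 0.0009579 / 0.03379 L = 0.0283 M.

0.0283 M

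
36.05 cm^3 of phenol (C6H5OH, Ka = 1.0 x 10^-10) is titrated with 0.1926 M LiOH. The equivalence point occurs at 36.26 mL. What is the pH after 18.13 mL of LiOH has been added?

10.00

18.13 mL is exactly half the equivalence volume (36.26/2), i.e. the half-equivalence point.
There, n(HA) = n(A^-), so pH = pKa = -log(1.0 x 10^-10) = 10.00.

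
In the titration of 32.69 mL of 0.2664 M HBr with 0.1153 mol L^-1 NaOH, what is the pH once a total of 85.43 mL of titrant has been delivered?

11.99

n(acid) = 0.2664 x 0.03269 = 0.008709 mol; n(NaOH) added = 0.1153 x 0.08543 = 0.009850 mol.
Base is in excess by 0.009850 - 0.008709 = 0.001141 mol in a total volume of 0.1181 L.
[OH^-] = 0.001141/0.1181 = 0.009664 M, so pOH = 2.01 and pH = 14.00 - 2.01 = 11.99.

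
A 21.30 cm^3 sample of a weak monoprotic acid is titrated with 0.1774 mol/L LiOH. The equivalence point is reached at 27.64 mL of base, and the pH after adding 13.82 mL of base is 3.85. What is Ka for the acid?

1.4 x 10^-4

13.82 mL is half of the equivalence volume, so this is the half-equivalence point where [HA] = [A^-].
At half-equivalence pH = pKa, so pKa = 3.85.
Ka = 10^(-3.85) = 1.4 x 10^-4.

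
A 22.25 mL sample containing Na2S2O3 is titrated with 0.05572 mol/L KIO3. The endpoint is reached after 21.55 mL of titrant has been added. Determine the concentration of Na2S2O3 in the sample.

n(KIO3) = 0.05572 x 0.02155 = 0.001201 mol.
From the balanced equation, 1 mol KIO3 reacts with 6 mol Na2S2O3, so n(Na2S2O3) = 0.001201 x 6/1 = 0.007205 mol.
[Na2S2O3] = 0.007205 / 0.02225 L = 0.324 M.

0.324 M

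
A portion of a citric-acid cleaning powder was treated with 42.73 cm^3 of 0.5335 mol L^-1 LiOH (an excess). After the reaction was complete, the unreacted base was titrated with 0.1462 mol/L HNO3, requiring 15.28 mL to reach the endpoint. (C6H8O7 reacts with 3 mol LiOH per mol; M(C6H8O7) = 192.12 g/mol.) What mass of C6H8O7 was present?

1.32 g

Total n(LiOH) added = 0.5335 x 0.04273 = 0.02280 mol.
n(HNO3) used = 0.1462 x 0.01528 = 0.002234 mol, which equals the excess n(LiOH).
So n(LiOH) consumed by the sample = 0.02280 - 0.002234 = 0.02056 mol.
n(C6H8O7) = 0.02056 / 3 = 0.006854 mol.
mass = 0.006854 mol x 192.12 g/mol = 1.32 g.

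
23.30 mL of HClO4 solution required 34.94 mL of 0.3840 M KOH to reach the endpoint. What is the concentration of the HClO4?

n(KOH) delivered = 0.3840 x 0.03494 = 0.01342 mol.
For a 1:1 reaction, n(HClO4) = 0.01342 mol.
[HClO4] = 0.01342 mol / 0.02330 L = 0.576 M.

0.576 M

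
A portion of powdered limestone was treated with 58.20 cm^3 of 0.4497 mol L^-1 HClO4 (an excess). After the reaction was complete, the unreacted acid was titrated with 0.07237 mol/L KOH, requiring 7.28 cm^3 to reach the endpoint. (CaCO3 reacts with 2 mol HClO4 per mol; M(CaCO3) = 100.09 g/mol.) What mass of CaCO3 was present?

Total n(HClO4) added = 0.4497 x 0.05820 = 0.02617 mol.
n(KOH) used = 0.07237 x 0.007280 = 0.0005269 mol, which equals the excess n(HClO4).
So n(HClO4) consumed by the sample = 0.02617 - 0.0005269 = 0.02565 mol.
n(CaCO3) = 0.02565 / 2 = 0.01282 mol.
mass = 0.01282 mol x 100.09 g/mol = 1.28 g.

1.28 g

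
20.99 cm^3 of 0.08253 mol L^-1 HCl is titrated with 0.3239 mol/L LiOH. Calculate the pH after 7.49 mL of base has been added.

n(acid) = 0.08253 x 0.02099 = 0.001732 mol; n(LiOH) added = 0.3239 x 0.007490 = 0.002426 mol.
Base is in excess by 0.002426 - 0.001732 = 0.0006937 mol in a total volume of 0.02848 L.
[OH^-] = 0.0006937/0.02848 = 0.02436 M, so pOH = 1.61 and pH = 14.00 - 1.61 = 12.39.

12.39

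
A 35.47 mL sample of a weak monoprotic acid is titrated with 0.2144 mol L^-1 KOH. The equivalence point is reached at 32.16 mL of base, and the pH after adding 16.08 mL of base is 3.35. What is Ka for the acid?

16.08 mL is half of the equivalence volume, so this is the half-equivalence point where [HA] = [A^-].
At half-equivalence pH = pKa, so pKa = 3.35.
Ka = 10^(-3.35) = 4.5 x 10^-4.

4.5 x 10^-4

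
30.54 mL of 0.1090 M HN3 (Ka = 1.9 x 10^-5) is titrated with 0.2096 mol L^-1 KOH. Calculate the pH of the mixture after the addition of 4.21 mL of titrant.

4.28

Initial n(HN3) = 0.1090 x 0.03054 = 0.003329 mol.
n(KOH) added = 0.2096 x 0.004210 = 0.0008824 mol, converting that many moles of HN3 to N3-.
Remaining n(HN3) = 0.002446 mol; n(N3-) = 0.0008824 mol.
By Henderson-Hasselbalch, pH = pKa + log([A^-]/[HA]) = 4.72 + log(0.0008824/0.002446) = 4.72 + (-0.44) = 4.28.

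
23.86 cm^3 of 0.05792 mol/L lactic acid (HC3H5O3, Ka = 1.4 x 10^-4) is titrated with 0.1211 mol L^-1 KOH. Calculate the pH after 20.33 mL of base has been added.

n(acid) = 0.05792 x 0.02386 = 0.001382 mol; n(KOH) added = 0.1211 x 0.02033 = 0.002462 mol.
Base is in excess by 0.002462 - 0.001382 = 0.001080 mol in a total volume of 0.04419 L.
[OH^-] = 0.001080/0.04419 = 0.02444 M, so pOH = 1.61 and pH = 14.00 - 1.61 = 12.39.

12.39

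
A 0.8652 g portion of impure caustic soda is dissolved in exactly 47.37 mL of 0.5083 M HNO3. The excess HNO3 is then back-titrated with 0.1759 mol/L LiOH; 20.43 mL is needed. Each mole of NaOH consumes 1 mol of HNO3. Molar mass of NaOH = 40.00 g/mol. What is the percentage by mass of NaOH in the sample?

Total n(HNO3) added = 0.5083 x 0.04737 = 0.02408 mol.
n(LiOH) used = 0.1759 x 0.02043 = 0.003594 mol, which equals the excess n(HNO3).
So n(HNO3) consumed by the sample = 0.02408 - 0.003594 = 0.02048 mol.
n(NaOH) = 0.02048 / 1 = 0.02048 mol.
mass NaOH = 0.02048 x 40.00 = 0.8194 g, so %NaOH = 0.8194/0.8652 x 100 = 94.7%.

94.7%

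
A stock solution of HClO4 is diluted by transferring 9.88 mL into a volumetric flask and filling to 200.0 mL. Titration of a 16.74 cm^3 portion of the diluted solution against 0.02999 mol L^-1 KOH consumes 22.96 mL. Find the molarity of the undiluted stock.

n(KOH) = 0.02999 x 0.02296 = 0.0006886 mol.
n(HClO4) in the aliquot = 0.0006886 mol.
[diluted HClO4] = 0.0006886 / 0.01674 = 0.04113 M.
Dilution factor = 200.0/9.880 = 20.24, so [stock] = 0.04113 x 20.24 = 0.833 M.

0.833 M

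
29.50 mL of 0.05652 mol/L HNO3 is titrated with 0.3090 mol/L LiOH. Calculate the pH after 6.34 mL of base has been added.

n(acid) = 0.05652 x 0.02950 = 0.001667 mol; n(LiOH) added = 0.3090 x 0.006340 = 0.001959 mol.
Base is in excess by 0.001959 - 0.001667 = 0.0002917 mol in a total volume of 0.03584 L.
[OH^-] = 0.0002917/0.03584 = 0.008140 M, so pOH = 2.09 and pH = 14.00 - 2.09 = 11.91.

11.91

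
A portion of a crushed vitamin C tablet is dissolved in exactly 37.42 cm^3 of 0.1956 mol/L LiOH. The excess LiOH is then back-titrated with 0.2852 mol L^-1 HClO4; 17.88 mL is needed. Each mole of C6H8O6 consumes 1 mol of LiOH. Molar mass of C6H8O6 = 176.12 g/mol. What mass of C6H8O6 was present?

0.391 g

Total n(LiOH) added = 0.1956 x 0.03742 = 0.007319 mol.
n(HClO4) used = 0.2852 x 0.01788 = 0.005099 mol, which equals the excess n(LiOH).
So n(LiOH) consumed by the sample = 0.007319 - 0.005099 = 0.002220 mol.
n(C6H8O6) = 0.002220 / 1 = 0.002220 mol.
mass = 0.002220 mol x 176.12 g/mol = 0.391 g.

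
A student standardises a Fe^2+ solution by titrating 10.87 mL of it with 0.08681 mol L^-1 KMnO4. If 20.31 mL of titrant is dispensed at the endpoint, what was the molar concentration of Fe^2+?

0.811 M

n(KMnO4) = 0.08681 x 0.02031 = 0.001763 mol.
From the balanced equation, 1 mol KMnO4 reacts with 5 mol Fe^2+, so n(Fe^2+) = 0.001763 x 5/1 = 0.008816 mol.
[Fe^2+] = 0.008816 / 0.01087 L = 0.811 M.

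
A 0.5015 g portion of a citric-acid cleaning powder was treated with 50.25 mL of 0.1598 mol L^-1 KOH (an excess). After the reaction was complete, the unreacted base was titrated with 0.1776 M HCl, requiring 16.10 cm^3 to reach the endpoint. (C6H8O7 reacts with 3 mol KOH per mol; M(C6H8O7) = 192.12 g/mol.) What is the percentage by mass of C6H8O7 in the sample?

66.0%

Total n(KOH) added = 0.1598 x 0.05025 = 0.008030 mol.
n(HCl) used = 0.1776 x 0.01610 = 0.002859 mol, which equals the excess n(KOH).
So n(KOH) consumed by the sample = 0.008030 - 0.002859 = 0.005171 mol.
n(C6H8O7) = 0.005171 / 3 = 0.001724 mol.
mass C6H8O7 = 0.001724 x 192.12 = 0.3311 g, so %C6H8O7 = 0.3311/0.5015 x 100 = 66.0%.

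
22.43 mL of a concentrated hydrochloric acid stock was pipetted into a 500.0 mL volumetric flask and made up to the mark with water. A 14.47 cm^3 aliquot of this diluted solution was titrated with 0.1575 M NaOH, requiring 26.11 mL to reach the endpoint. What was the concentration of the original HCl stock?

6.34 M

n(NaOH) = 0.1575 x 0.02611 = 0.004112 mol.
n(HCl) in the aliquot = 0.004112 mol.
[diluted HCl] = 0.004112 / 0.01447 = 0.2842 M.
Dilution factor = 500.0/22.43 = 22.29, so [stock] = 0.2842 x 22.29 = 6.34 M.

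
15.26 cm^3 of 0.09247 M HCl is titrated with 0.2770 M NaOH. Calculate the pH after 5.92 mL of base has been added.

n(acid) = 0.09247 x 0.01526 = 0.001411 mol; n(NaOH) added = 0.2770 x 0.005920 = 0.001640 mol.
Base is in excess by 0.001640 - 0.001411 = 0.0002287 mol in a total volume of 0.02118 L.
[OH^-] = 0.0002287/0.02118 = 0.01080 M, so pOH = 1.97 and pH = 14.00 - 1.97 = 12.03.

12.03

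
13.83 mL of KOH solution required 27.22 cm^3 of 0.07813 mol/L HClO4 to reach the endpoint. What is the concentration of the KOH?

0.154 M

n(HClO4) delivered = 0.07813 x 0.02722 = 0.002127 mol.
For a 1:1 reaction, n(KOH) = 0.002127 mol.
[KOH] = 0.002127 mol / 0.01383 L = 0.154 M.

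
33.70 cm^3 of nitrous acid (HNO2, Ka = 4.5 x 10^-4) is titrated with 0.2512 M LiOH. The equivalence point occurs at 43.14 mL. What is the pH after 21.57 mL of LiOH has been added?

21.57 mL is exactly half the equivalence volume (43.14/2), i.e. the half-equivalence point.
There, n(HA) = n(A^-), so pH = pKa = -log(4.5 x 10^-4) = 3.35.

3.35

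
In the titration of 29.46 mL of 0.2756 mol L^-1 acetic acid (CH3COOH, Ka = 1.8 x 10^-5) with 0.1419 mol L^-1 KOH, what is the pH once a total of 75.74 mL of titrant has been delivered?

12.40

n(acid) = 0.2756 x 0.02946 = 0.008119 mol; n(KOH) added = 0.1419 x 0.07574 = 0.01075 mol.
Base is in excess by 0.01075 - 0.008119 = 0.002628 mol in a total volume of 0.1052 L.
[OH^-] = 0.002628/0.1052 = 0.02498 M, so pOH = 1.60 and pH = 14.00 - 1.60 = 12.40.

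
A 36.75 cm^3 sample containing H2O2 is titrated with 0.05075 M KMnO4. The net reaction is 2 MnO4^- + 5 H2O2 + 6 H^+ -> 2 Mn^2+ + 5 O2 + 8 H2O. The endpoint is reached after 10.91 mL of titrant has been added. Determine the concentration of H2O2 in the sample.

0.0377 M

n(KMnO4) = 0.05075 x 0.01091 = 0.0005537 mol.
From the balanced equation, 2 mol KMnO4 reacts with 5 mol H2O2, so n(H2O2) = 0.0005537 x 5/2 = 0.001384 mol.
[H2O2] = 0.001384 / 0.03675 L = 0.0377 M.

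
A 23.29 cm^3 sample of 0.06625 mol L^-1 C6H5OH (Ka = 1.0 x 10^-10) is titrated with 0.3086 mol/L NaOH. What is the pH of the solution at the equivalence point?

n(C6H5OH) = 0.06625 x 0.02329 = 0.001543 mol; V(NaOH) at equivalence = 0.001543/0.3086 = 0.005000 L.
At equivalence all the acid is converted to C6H5O-; total volume = 0.02329 + 0.005000 = 0.02829 L, so [C6H5O-] = 0.001543/0.02829 = 0.05454 M.
Kb = Kw/Ka = 1.0e-14 / 1.0 x 10^-10 = 0.000100.
[OH^-] = sqrt(Kb x [C6H5O-]) = sqrt(0.000100 x 0.05454) = 0.00234 M.
pOH = 2.63, so pH = 14.00 - 2.63 = 11.37.

11.37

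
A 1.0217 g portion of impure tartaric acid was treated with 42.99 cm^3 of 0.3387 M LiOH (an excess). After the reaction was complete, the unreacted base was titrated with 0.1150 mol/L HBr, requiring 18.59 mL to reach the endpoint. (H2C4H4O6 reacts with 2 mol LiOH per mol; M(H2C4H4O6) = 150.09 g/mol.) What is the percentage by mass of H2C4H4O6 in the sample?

Total n(LiOH) added = 0.3387 x 0.04299 = 0.01456 mol.
n(HBr) used = 0.1150 x 0.01859 = 0.002138 mol, which equals the excess n(LiOH).
So n(LiOH) consumed by the sample = 0.01456 - 0.002138 = 0.01242 mol.
n(H2C4H4O6) = 0.01242 / 2 = 0.006211 mol.
mass H2C4H4O6 = 0.006211 x 150.09 = 0.9323 g, so %H2C4H4O6 = 0.9323/1.0217 x 100 = 91.2%.

91.2%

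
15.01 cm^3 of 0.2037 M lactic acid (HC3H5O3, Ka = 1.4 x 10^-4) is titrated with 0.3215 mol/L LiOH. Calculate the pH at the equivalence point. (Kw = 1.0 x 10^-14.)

n(HC3H5O3) = 0.2037 x 0.01501 = 0.003058 mol; V(LiOH) at equivalence = 0.003058/0.3215 = 0.009510 L.
At equivalence all the acid is converted to C3H5O3-; total volume = 0.01501 + 0.009510 = 0.02452 L, so [C3H5O3-] = 0.003058/0.02452 = 0.1247 M.
Kb = Kw/Ka = 1.0e-14 / 1.4 x 10^-4 = 7.14e-11.
[OH^-] = sqrt(Kb x [C3H5O3-]) = sqrt(7.14e-11 x 0.1247) = 2.98e-6 M.
pOH = 5.53, so pH = 14.00 - 5.53 = 8.47.

8.47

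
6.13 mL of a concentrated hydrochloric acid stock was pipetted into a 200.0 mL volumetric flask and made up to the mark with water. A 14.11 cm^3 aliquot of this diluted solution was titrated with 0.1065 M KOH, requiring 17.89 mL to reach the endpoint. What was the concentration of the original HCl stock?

4.41 M

n(KOH) = 0.1065 x 0.01789 = 0.001905 mol.
n(HCl) in the aliquot = 0.001905 mol.
[diluted HCl] = 0.001905 / 0.01411 = 0.1350 M.
Dilution factor = 200.0/6.130 = 32.63, so [stock] = 0.1350 x 32.63 = 4.41 M.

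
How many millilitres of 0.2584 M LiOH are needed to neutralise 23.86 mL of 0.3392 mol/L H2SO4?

n(H2SO4) = 0.3392 mol/L x 0.02386 L = 0.008093 mol.
The neutralisation is 1 H2SO4 : 2 LiOH, so n(LiOH) = 0.008093 x 2/1 = 0.01619 mol.
V(LiOH) = 0.01619 / 0.2584 = 0.06264 L = 62.6 mL.

62.6 mL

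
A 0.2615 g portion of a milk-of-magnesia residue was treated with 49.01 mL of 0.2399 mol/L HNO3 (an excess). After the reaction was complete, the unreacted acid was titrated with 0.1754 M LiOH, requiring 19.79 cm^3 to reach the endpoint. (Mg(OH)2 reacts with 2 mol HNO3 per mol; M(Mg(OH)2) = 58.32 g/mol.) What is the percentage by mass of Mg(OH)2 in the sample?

92.4%

Total n(HNO3) added = 0.2399 x 0.04901 = 0.01176 mol.
n(LiOH) used = 0.1754 x 0.01979 = 0.003471 mol, which equals the excess n(HNO3).
So n(HNO3) consumed by the sample = 0.01176 - 0.003471 = 0.008286 mol.
n(Mg(OH)2) = 0.008286 / 2 = 0.004143 mol.
mass Mg(OH)2 = 0.004143 x 58.32 = 0.2416 g, so %Mg(OH)2 = 0.2416/0.2615 x 100 = 92.4%.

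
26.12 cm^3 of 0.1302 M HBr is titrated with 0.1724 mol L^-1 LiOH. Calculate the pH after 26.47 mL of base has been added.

12.34

n(acid) = 0.1302 x 0.02612 = 0.003401 mol; n(LiOH) added = 0.1724 x 0.02647 = 0.004563 mol.
Base is in excess by 0.004563 - 0.003401 = 0.001163 mol in a total volume of 0.05259 L.
[OH^-] = 0.001163/0.05259 = 0.02211 M, so pOH = 1.66 and pH = 14.00 - 1.66 = 12.34.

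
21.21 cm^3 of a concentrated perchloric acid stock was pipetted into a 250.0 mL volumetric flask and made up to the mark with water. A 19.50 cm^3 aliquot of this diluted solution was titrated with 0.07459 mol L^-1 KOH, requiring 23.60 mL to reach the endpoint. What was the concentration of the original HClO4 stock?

1.06 M

n(KOH) = 0.07459 x 0.02360 = 0.001760 mol.
n(HClO4) in the aliquot = 0.001760 mol.
[diluted HClO4] = 0.001760 / 0.01950 = 0.09027 M.
Dilution factor = 250.0/21.21 = 11.79, so [stock] = 0.09027 x 11.79 = 1.06 M.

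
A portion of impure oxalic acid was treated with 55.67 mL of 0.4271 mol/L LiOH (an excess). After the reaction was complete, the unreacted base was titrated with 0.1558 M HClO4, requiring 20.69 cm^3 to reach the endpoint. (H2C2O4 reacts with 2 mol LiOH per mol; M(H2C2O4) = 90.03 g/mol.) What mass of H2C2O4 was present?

Total n(LiOH) added = 0.4271 x 0.05567 = 0.02378 mol.
n(HClO4) used = 0.1558 x 0.02069 = 0.003224 mol, which equals the excess n(LiOH).
So n(LiOH) consumed by the sample = 0.02378 - 0.003224 = 0.02055 mol.
n(H2C2O4) = 0.02055 / 2 = 0.01028 mol.
mass = 0.01028 mol x 90.03 g/mol = 0.925 g.

0.925 g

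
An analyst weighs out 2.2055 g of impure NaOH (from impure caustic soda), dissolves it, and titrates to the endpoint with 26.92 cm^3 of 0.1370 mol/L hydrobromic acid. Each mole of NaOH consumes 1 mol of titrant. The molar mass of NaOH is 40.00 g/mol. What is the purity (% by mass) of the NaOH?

6.69%

n(HBr) = 0.1370 x 0.02692 = 0.003688 mol.
n(NaOH) = 0.003688 / 1 = 0.003688 mol.
mass of NaOH = 0.003688 x 40.00 = 0.1475 g.
% purity = 0.1475 / 2.2055 x 100 = 6.69%.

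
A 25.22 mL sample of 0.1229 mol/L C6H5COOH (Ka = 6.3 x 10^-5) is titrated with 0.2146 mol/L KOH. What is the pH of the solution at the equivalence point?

8.55

n(C6H5COOH) = 0.1229 x 0.02522 = 0.003100 mol; V(KOH) at equivalence = 0.003100/0.2146 = 0.01444 L.
At equivalence all the acid is converted to C6H5COO-; total volume = 0.02522 + 0.01444 = 0.03966 L, so [C6H5COO-] = 0.003100/0.03966 = 0.07815 M.
Kb = Kw/Ka = 1.0e-14 / 6.3 x 10^-5 = 1.59e-10.
[OH^-] = sqrt(Kb x [C6H5COO-]) = sqrt(1.59e-10 x 0.07815) = 3.52e-6 M.
pOH = 5.45, so pH = 14.00 - 5.45 = 8.55.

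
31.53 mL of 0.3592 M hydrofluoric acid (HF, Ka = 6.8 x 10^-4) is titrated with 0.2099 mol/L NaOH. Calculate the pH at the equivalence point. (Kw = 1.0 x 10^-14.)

n(HF) = 0.3592 x 0.03153 = 0.01133 mol; V(NaOH) at equivalence = 0.01133/0.2099 = 0.05396 L.
At equivalence all the acid is converted to F-; total volume = 0.03153 + 0.05396 = 0.08549 L, so [F-] = 0.01133/0.08549 = 0.1325 M.
Kb = Kw/Ka = 1.0e-14 / 6.8 x 10^-4 = 1.47e-11.
[OH^-] = sqrt(Kb x [F-]) = sqrt(1.47e-11 x 0.1325) = 1.40e-6 M.
pOH = 5.86, so pH = 14.00 - 5.86 = 8.14.

8.14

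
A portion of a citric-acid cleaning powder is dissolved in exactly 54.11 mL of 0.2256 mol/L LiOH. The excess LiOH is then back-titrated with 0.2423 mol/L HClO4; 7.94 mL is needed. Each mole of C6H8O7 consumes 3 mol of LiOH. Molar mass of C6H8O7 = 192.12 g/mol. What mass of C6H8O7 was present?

0.659 g

Total n(LiOH) added = 0.2256 x 0.05411 = 0.01221 mol.
n(HClO4) used = 0.2423 x 0.007940 = 0.001924 mol, which equals the excess n(LiOH).
So n(LiOH) consumed by the sample = 0.01221 - 0.001924 = 0.01028 mol.
n(C6H8O7) = 0.01028 / 3 = 0.003428 mol.
mass = 0.003428 mol x 192.12 g/mol = 0.659 g.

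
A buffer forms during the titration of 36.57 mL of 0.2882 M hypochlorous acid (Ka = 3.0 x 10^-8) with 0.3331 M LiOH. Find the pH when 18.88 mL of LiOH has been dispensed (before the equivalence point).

7.69

Initial n(HClO) = 0.2882 x 0.03657 = 0.01054 mol.
n(LiOH) added = 0.3331 x 0.01888 = 0.006289 mol, converting that many moles of HClO to ClO-.
Remaining n(HClO) = 0.004251 mol; n(ClO-) = 0.006289 mol.
By Henderson-Hasselbalch, pH = pKa + log([A^-]/[HA]) = 7.52 + log(0.006289/0.004251) = 7.52 + (+0.17) = 7.69.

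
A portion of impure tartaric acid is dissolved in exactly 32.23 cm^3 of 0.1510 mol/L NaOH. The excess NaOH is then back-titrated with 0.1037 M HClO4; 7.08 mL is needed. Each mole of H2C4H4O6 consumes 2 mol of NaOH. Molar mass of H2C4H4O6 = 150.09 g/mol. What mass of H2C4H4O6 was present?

Total n(NaOH) added = 0.1510 x 0.03223 = 0.004867 mol.
n(HClO4) used = 0.1037 x 0.007080 = 0.0007342 mol, which equals the excess n(NaOH).
So n(NaOH) consumed by the sample = 0.004867 - 0.0007342 = 0.004133 mol.
n(H2C4H4O6) = 0.004133 / 2 = 0.002066 mol.
mass = 0.002066 mol x 150.09 g/mol = 0.310 g.

0.310 g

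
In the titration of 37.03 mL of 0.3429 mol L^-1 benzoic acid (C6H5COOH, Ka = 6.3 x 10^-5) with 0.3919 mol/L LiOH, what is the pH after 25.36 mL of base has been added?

Initial n(C6H5COOH) = 0.3429 x 0.03703 = 0.01270 mol.
n(LiOH) added = 0.3919 x 0.02536 = 0.009939 mol, converting that many moles of C6H5COOH to C6H5COO-.
Remaining n(C6H5COOH) = 0.002759 mol; n(C6H5COO-) = 0.009939 mol.
By Henderson-Hasselbalch, pH = pKa + log([A^-]/[HA]) = 4.20 + log(0.009939/0.002759) = 4.20 + (+0.56) = 4.76.

4.76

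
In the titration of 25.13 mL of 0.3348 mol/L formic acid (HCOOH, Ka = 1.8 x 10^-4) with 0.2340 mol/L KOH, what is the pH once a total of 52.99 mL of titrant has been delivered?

n(acid) = 0.3348 x 0.02513 = 0.008414 mol; n(KOH) added = 0.2340 x 0.05299 = 0.01240 mol.
Base is in excess by 0.01240 - 0.008414 = 0.003986 mol in a total volume of 0.07812 L.
[OH^-] = 0.003986/0.07812 = 0.05103 M, so pOH = 1.29 and pH = 14.00 - 1.29 = 12.71.

12.71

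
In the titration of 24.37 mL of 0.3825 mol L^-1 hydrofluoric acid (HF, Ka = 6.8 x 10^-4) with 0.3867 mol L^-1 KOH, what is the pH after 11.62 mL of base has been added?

3.14

Initial n(HF) = 0.3825 x 0.02437 = 0.009322 mol.
n(KOH) added = 0.3867 x 0.01162 = 0.004493 mol, converting that many moles of HF to F-.
Remaining n(HF) = 0.004828 mol; n(F-) = 0.004493 mol.
By Henderson-Hasselbalch, pH = pKa + log([A^-]/[HA]) = 3.17 + log(0.004493/0.004828) = 3.17 + (-0.03) = 3.14.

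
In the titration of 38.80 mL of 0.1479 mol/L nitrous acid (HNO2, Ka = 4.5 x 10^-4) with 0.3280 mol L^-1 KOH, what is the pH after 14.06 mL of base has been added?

3.96

Initial n(HNO2) = 0.1479 x 0.03880 = 0.005739 mol.
n(KOH) added = 0.3280 x 0.01406 = 0.004612 mol, converting that many moles of HNO2 to NO2-.
Remaining n(HNO2) = 0.001127 mol; n(NO2-) = 0.004612 mol.
By Henderson-Hasselbalch, pH = pKa + log([A^-]/[HA]) = 3.35 + log(0.004612/0.001127) = 3.35 + (+0.61) = 3.96.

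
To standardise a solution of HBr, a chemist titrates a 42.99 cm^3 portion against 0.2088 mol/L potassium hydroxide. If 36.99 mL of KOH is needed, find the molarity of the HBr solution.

n(KOH) delivered = 0.2088 x 0.03699 = 0.007724 mol.
For a 1:1 reaction, n(HBr) = 0.007724 mol.
[HBr] = 0.007724 mol / 0.04299 L = 0.180 M.

0.180 M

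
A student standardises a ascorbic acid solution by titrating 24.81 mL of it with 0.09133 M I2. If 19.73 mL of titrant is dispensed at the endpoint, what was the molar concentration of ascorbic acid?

n(I2) = 0.09133 x 0.01973 = 0.001802 mol.
From the balanced equation, 1 mol I2 reacts with 1 mol ascorbic acid, so n(ascorbic acid) = 0.001802 x 1/1 = 0.001802 mol.
[ascorbic acid] = 0.001802 / 0.02481 L = 0.0726 M.

0.0726 M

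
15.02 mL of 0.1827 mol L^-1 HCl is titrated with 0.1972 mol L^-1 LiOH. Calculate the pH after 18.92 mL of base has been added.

n(acid) = 0.1827 x 0.01502 = 0.002744 mol; n(LiOH) added = 0.1972 x 0.01892 = 0.003731 mol.
Base is in excess by 0.003731 - 0.002744 = 0.0009869 mol in a total volume of 0.03394 L.
[OH^-] = 0.0009869/0.03394 = 0.02908 M, so pOH = 1.54 and pH = 14.00 - 1.54 = 12.46.

12.46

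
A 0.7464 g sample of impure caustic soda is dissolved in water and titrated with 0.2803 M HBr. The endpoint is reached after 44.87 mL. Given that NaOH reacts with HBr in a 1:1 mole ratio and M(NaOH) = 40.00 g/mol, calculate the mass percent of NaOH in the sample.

67.4%

n(HBr) = 0.2803 x 0.04487 = 0.01258 mol.
n(NaOH) = 0.01258 / 1 = 0.01258 mol.
mass of NaOH = 0.01258 x 40.00 = 0.5031 g.
% purity = 0.5031 / 0.7464 x 100 = 67.4%.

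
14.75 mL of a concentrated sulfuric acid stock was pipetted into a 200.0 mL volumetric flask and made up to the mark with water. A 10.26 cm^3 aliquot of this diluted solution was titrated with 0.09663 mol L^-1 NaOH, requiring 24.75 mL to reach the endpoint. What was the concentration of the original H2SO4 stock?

n(NaOH) = 0.09663 x 0.02475 = 0.002392 mol.
n(H2SO4) in the aliquot = 0.002392 x 1/2 = 0.001196 mol.
[diluted H2SO4] = 0.001196 / 0.01026 = 0.1165 M.
Dilution factor = 200.0/14.75 = 13.56, so [stock] = 0.1165 x 13.56 = 1.58 M.

1.58 M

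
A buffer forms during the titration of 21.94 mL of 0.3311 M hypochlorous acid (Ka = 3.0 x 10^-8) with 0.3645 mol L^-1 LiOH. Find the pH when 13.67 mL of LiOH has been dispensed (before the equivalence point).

7.86

Initial n(HClO) = 0.3311 x 0.02194 = 0.007264 mol.
n(LiOH) added = 0.3645 x 0.01367 = 0.004983 mol, converting that many moles of HClO to ClO-.
Remaining n(HClO) = 0.002282 mol; n(ClO-) = 0.004983 mol.
By Henderson-Hasselbalch, pH = pKa + log([A^-]/[HA]) = 7.52 + log(0.004983/0.002282) = 7.52 + (+0.34) = 7.86.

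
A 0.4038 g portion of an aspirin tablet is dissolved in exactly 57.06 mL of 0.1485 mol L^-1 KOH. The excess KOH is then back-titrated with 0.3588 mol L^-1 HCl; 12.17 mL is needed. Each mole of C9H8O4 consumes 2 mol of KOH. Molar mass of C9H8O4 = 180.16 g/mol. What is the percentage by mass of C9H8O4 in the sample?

Total n(KOH) added = 0.1485 x 0.05706 = 0.008473 mol.
n(HCl) used = 0.3588 x 0.01217 = 0.004367 mol, which equals the excess n(KOH).
So n(KOH) consumed by the sample = 0.008473 - 0.004367 = 0.004107 mol.
n(C9H8O4) = 0.004107 / 2 = 0.002053 mol.
mass C9H8O4 = 0.002053 x 180.16 = 0.3699 g, so %C9H8O4 = 0.3699/0.4038 x 100 = 91.6%.

91.6%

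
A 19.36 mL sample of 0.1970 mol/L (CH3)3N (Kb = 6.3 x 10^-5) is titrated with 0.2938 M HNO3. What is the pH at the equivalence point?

5.36

n((CH3)3N) = 0.1970 x 0.01936 = 0.003814 mol; V(HNO3) at equivalence = 0.003814/0.2938 = 0.01298 L.
At equivalence the base is fully converted to (CH3)3NH+; total volume = 0.03234 L, so [(CH3)3NH+] = 0.003814/0.03234 = 0.1179 M.
Ka((CH3)3NH+) = Kw/Kb = 1.0e-14 / 6.3 x 10^-5 = 1.59e-10.
[H^+] = sqrt(Ka x [(CH3)3NH+]) = sqrt(1.59e-10 x 0.1179) = 4.33e-6 M.
pH = -log(4.33e-6) = 5.36.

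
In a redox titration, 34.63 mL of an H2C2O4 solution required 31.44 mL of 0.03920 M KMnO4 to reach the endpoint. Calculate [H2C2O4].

0.0890 M

n(KMnO4) = 0.03920 x 0.03144 = 0.001232 mol.
From the balanced equation, 2 mol KMnO4 reacts with 5 mol H2C2O4, so n(H2C2O4) = 0.001232 x 5/2 = 0.003081 mol.
[H2C2O4] = 0.003081 / 0.03463 L = 0.0890 M.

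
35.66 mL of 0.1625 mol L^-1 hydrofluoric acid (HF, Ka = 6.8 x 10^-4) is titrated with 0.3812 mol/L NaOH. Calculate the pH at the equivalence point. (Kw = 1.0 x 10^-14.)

8.11

n(HF) = 0.1625 x 0.03566 = 0.005795 mol; V(NaOH) at equivalence = 0.005795/0.3812 = 0.01520 L.
At equivalence all the acid is converted to F-; total volume = 0.03566 + 0.01520 = 0.05086 L, so [F-] = 0.005795/0.05086 = 0.1139 M.
Kb = Kw/Ka = 1.0e-14 / 6.8 x 10^-4 = 1.47e-11.
[OH^-] = sqrt(Kb x [F-]) = sqrt(1.47e-11 x 0.1139) = 1.29e-6 M.
pOH = 5.89, so pH = 14.00 - 5.89 = 8.11.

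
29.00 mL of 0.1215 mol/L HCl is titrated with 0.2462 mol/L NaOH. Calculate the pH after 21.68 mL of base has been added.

n(acid) = 0.1215 x 0.02900 = 0.003523 mol; n(NaOH) added = 0.2462 x 0.02168 = 0.005338 mol.
Base is in excess by 0.005338 - 0.003523 = 0.001814 mol in a total volume of 0.05068 L.
[OH^-] = 0.001814/0.05068 = 0.03580 M, so pOH = 1.45 and pH = 14.00 - 1.45 = 12.55.

12.55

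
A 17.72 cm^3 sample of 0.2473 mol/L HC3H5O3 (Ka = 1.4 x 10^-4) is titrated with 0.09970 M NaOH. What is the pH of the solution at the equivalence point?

n(HC3H5O3) = 0.2473 x 0.01772 = 0.004382 mol; V(NaOH) at equivalence = 0.004382/0.09970 = 0.04395 L.
At equivalence all the acid is converted to C3H5O3-; total volume = 0.01772 + 0.04395 = 0.06167 L, so [C3H5O3-] = 0.004382/0.06167 = 0.07105 M.
Kb = Kw/Ka = 1.0e-14 / 1.4 x 10^-4 = 7.14e-11.
[OH^-] = sqrt(Kb x [C3H5O3-]) = sqrt(7.14e-11 x 0.07105) = 2.25e-6 M.
pOH = 5.65, so pH = 14.00 - 5.65 = 8.35.

8.35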